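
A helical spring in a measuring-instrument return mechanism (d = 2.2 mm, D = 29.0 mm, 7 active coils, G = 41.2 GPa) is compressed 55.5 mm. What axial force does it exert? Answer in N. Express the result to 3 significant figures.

k = Gd⁴/(8D³N_a) = (41.2×10³)(2.2⁴)/(8·29.0³·7) = 0.70665 N/mm
F = k·δ = 0.70665 × 55.5 = 39.219 N

39.2 N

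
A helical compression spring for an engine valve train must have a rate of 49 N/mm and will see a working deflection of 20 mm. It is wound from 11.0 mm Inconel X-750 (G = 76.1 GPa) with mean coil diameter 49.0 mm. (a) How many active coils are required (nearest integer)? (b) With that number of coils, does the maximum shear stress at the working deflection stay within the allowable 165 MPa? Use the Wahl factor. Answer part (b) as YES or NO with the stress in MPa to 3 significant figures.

N_a = Gd⁴/(8D³k) = (76.1×10³)(11.0⁴)/(8·49.0³·49) = 24.16 → N_a = 24
Actual rate k = Gd⁴/(8D³·24) = 49.325 N/mm
Working load F = kδ = 49.325·20 = 986.5 N
C = 49.0/11.0 = 4.4545; K_W = (4C−1)/(4C−4)+0.615/C = 1.3552
τ_max = K_W·8FD/(πd³) = 1.3552·92.481 = 125.33 MPa
τ_max ≤ 165 MPa → acceptable

(a) 24 coils; (b) YES, τ_max = 125 MPa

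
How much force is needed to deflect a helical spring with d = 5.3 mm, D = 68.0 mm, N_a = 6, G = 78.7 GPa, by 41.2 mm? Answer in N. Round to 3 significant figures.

170 N

k = Gd⁴/(8D³N_a) = (78.7×10³)(5.3⁴)/(8·68.0³·6) = 4.1144 N/mm
F = k·δ = 4.1144 × 41.2 = 169.51 N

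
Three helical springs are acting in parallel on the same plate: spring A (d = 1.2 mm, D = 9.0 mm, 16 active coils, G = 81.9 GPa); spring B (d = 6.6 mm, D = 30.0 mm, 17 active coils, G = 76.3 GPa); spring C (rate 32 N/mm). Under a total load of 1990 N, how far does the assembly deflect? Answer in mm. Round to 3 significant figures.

k_A = Gd⁴/(8D³N_a) = (81.9×10³)(1.2⁴)/(8·9.0³·16) = 1.82 N/mm
k_B = Gd⁴/(8D³N_a) = (76.3×10³)(6.6⁴)/(8·30.0³·17) = 39.427 N/mm
Parallel: k_eq = 1.82 + 39.427 + 32 = 73.247 N/mm
δ = F/k_eq = 1990/73.247 = 27.168 mm

27.2 mm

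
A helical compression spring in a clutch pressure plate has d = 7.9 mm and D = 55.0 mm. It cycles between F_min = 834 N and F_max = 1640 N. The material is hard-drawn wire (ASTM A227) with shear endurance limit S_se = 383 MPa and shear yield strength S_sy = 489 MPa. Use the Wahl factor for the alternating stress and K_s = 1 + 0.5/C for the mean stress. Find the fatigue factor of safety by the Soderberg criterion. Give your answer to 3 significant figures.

C = D/d = 55.0/7.9 = 6.9620; K_W = (4C−1)/(4C−4)+0.615/C = 1.2141; K_s = 1+0.5/C = 1.0718
F_a = (F_max−F_min)/2 = 403 N; F_m = (F_max+F_min)/2 = 1237 N
τ_a = K_W·8F_aD/(πd³) = 1.2141 × 114.48 = 138.99 MPa
τ_m = K_s·8F_mD/(πd³) = 1.0718 × 351.39 = 376.63 MPa
Soderberg: 1/n_f = τ_a/S_se + τ_m/S_sy = 138.99/383 + 376.63/489 = 0.36291 + 0.77020 = 1.1331
n_f = 1/1.1331 = 0.8825

0.883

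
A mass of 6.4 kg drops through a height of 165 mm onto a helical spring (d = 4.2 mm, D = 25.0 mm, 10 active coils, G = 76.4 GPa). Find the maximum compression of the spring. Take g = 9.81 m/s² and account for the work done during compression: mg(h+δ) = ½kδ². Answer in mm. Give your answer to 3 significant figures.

36.5 mm

k = Gd⁴/(8D³N_a) = (76.4×10³)(4.2⁴)/(8·25.0³·10) = 19.019 N/mm
W = mg = 6.4 × 9.81 = 62.784 N
½kδ² − Wδ − Wh = 0 → δ = (W + √(W² + 2kWh))/k
δ = (62.784 + √(3941.8 + 394043))/19.019 = (62.784 + 630.86)/19.019 = 36.472 mm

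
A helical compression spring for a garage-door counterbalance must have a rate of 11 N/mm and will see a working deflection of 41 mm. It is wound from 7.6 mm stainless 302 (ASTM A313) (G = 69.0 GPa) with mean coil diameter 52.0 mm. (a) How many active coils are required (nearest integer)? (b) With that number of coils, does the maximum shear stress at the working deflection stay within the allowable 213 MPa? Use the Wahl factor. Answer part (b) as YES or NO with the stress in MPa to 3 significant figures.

(a) 19 coils; (b) YES, τ_max = 162 MPa

N_a = Gd⁴/(8D³k) = (69.0×10³)(7.6⁴)/(8·52.0³·11) = 18.6 → N_a = 19
Actual rate k = Gd⁴/(8D³·19) = 10.771 N/mm
Working load F = kδ = 10.771·41 = 441.6 N
C = 52.0/7.6 = 6.8421; K_W = (4C−1)/(4C−4)+0.615/C = 1.2183
τ_max = K_W·8FD/(πd³) = 1.2183·133.21 = 162.28 MPa
τ_max ≤ 213 MPa → acceptable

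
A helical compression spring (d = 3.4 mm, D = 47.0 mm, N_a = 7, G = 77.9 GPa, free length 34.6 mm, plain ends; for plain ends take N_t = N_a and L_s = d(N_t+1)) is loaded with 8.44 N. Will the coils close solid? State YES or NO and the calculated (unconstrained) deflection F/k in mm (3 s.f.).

k = Gd⁴/(8D³N_a) = (77.9×10³)(3.4⁴)/(8·47.0³·7) = 1.7905 N/mm
N_t = 7; L_s = 3.4·8 = 27.2 mm; δ_solid = L₀ − L_s = 34.6 − 27.2 = 7.4 mm
δ = F/k = 8.44/1.7905 = 4.7138 mm
δ < δ_solid → spring does not go solid

NO, δ = 4.71 mm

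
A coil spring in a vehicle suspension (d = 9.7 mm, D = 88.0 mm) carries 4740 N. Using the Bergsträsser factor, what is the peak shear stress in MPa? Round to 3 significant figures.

1340 MPa

Spring index C = D/d = 88.0/9.7 = 9.0722
K_B = (4C+2)/(4C−3) = 38.289/33.289 = 1.1502
τ₀ = 8FD/(πd³) = 8·4740·88.0/(π·9.7³) = 3.33696e+06/2867.2 = 1163.8 MPa
τ_max = K·τ₀ = 1.1502 × 1163.8 = 1338.6 MPa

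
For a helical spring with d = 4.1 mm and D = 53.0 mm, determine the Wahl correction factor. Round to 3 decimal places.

C = D/d = 53.0/4.1 = 12.9268
K_W = (4C−1)/(4C−4) + 0.615/C = 50.707/47.707 + 0.0476 = 1.1105

1.110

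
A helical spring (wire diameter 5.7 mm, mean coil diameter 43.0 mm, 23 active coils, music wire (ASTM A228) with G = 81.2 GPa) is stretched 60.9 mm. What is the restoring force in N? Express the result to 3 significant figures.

k = Gd⁴/(8D³N_a) = (81.2×10³)(5.7⁴)/(8·43.0³·23) = 5.8591 N/mm
F = k·δ = 5.8591 × 60.9 = 356.82 N

357 N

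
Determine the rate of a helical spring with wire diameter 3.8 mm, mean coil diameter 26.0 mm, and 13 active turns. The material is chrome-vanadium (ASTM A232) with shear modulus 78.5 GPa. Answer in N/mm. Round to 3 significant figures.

k = Gd⁴/(8D³N_a) = (78.5×10³ × 3.8⁴) / (8 × 26.0³ × 13)
  = 1.63683e+07 / 1.8279e+06 = 8.9547 N/mm

8.95 N/mm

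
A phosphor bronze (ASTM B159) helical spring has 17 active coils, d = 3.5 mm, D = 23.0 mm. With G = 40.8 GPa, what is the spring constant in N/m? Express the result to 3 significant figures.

k = Gd⁴/(8D³N_a) = (40.8×10³ × 3.5⁴) / (8 × 23.0³ × 17)
  = 6.12255e+06 / 1.65471e+06 = 3.7001 N/mm = 3700.1 N/m

3700 N/m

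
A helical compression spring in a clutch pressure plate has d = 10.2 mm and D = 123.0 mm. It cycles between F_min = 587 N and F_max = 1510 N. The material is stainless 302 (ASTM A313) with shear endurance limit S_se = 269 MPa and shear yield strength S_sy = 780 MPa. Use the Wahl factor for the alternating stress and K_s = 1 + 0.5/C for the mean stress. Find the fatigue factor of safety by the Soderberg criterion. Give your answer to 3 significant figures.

C = D/d = 123.0/10.2 = 12.0588; K_W = (4C−1)/(4C−4)+0.615/C = 1.1188; K_s = 1+0.5/C = 1.0415
F_a = (F_max−F_min)/2 = 461.5 N; F_m = (F_max+F_min)/2 = 1048.5 N
τ_a = K_W·8F_aD/(πd³) = 1.1188 × 136.21 = 152.4 MPa
τ_m = K_s·8F_mD/(πd³) = 1.0415 × 309.47 = 322.3 MPa
Soderberg: 1/n_f = τ_a/S_se + τ_m/S_sy = 152.4/269 + 322.3/780 = 0.56653 + 0.41320 = 0.97973
n_f = 1/0.97973 = 1.021

1.02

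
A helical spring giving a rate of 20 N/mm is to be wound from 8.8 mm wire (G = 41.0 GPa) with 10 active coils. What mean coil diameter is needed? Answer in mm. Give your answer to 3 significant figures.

D = (Gd⁴/(8N_a·k))^(1/3) = (41.0×10³·8.8⁴/(8·10·20))^(1/3)
  = (153672)^(1/3) = 53.5630 mm

53.6 mm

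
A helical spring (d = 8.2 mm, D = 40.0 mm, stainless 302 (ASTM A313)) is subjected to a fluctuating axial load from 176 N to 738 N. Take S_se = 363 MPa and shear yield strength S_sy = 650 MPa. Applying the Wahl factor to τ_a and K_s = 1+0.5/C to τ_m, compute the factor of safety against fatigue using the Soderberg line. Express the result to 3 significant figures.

C = D/d = 40.0/8.2 = 4.8780; K_W = (4C−1)/(4C−4)+0.615/C = 1.3195; K_s = 1+0.5/C = 1.1025
F_a = (F_max−F_min)/2 = 281 N; F_m = (F_max+F_min)/2 = 457 N
τ_a = K_W·8F_aD/(πd³) = 1.3195 × 51.912 = 68.496 MPa
τ_m = K_s·8F_mD/(πd³) = 1.1025 × 84.426 = 93.079 MPa
Soderberg: 1/n_f = τ_a/S_se + τ_m/S_sy = 68.496/363 + 93.079/650 = 0.18869 + 0.14320 = 0.33189
n_f = 1/0.33189 = 3.013

3.01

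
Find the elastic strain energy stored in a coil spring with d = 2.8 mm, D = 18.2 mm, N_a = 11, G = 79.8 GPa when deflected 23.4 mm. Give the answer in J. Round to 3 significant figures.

2.53 J

k = Gd⁴/(8D³N_a) = (79.8×10³)(2.8⁴)/(8·18.2³·11) = 9.2457 N/mm
U = ½kδ² = 0.5 × 9.2457 × 23.4² = 2531.3 N·mm = 2.5313 J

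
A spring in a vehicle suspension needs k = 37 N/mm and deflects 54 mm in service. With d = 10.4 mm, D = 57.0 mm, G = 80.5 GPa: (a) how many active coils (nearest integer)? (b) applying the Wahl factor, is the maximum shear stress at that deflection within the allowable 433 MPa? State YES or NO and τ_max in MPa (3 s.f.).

(a) 17 coils; (b) YES, τ_max = 333 MPa

N_a = Gd⁴/(8D³k) = (80.5×10³)(10.4⁴)/(8·57.0³·37) = 17.18 → N_a = 17
Actual rate k = Gd⁴/(8D³·17) = 37.391 N/mm
Working load F = kδ = 37.391·54 = 2019.1 N
C = 57.0/10.4 = 5.4808; K_W = (4C−1)/(4C−4)+0.615/C = 1.2796
τ_max = K_W·8FD/(πd³) = 1.2796·260.54 = 333.39 MPa
τ_max ≤ 433 MPa → acceptable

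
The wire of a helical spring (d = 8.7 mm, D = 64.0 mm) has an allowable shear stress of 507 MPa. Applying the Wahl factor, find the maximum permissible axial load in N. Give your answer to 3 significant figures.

C = D/d = 64.0/8.7 = 7.3563
K_W = (4C−1)/(4C−4) + 0.615/C = 28.425/25.425 + 0.0836 = 1.2016
τ_max = K·8FD/(πd³) → F_max = τ_allow·πd³/(8DK)
F_max = 507·π·8.7³/(8·64.0·1.2016) = 1.0489e+06/615.22 = 1704.9 N

1700 N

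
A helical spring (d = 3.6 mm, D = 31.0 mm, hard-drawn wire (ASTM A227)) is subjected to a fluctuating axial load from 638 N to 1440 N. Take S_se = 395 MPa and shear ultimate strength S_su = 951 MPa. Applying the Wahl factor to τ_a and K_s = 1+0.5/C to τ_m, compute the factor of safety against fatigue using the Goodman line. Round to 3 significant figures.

0.252

C = D/d = 31.0/3.6 = 8.6111; K_W = (4C−1)/(4C−4)+0.615/C = 1.1700; K_s = 1+0.5/C = 1.0581
F_a = (F_max−F_min)/2 = 401 N; F_m = (F_max+F_min)/2 = 1039 N
τ_a = K_W·8F_aD/(πd³) = 1.1700 × 678.48 = 793.8 MPa
τ_m = K_s·8F_mD/(πd³) = 1.0581 × 1758 = 1860 MPa
Goodman: 1/n_f = τ_a/S_se + τ_m/S_su = 793.8/395 + 1860/951 = 2.00961 + 1.95588 = 3.9655
n_f = 1/3.9655 = 0.2522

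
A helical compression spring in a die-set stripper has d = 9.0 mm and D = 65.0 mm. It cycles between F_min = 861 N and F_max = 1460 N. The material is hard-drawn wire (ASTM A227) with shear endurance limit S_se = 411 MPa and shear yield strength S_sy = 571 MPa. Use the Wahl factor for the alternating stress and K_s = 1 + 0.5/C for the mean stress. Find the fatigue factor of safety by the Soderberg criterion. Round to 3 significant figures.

C = D/d = 65.0/9.0 = 7.2222; K_W = (4C−1)/(4C−4)+0.615/C = 1.2057; K_s = 1+0.5/C = 1.0692
F_a = (F_max−F_min)/2 = 299.5 N; F_m = (F_max+F_min)/2 = 1160.5 N
τ_a = K_W·8F_aD/(πd³) = 1.2057 × 68.002 = 81.99 MPa
τ_m = K_s·8F_mD/(πd³) = 1.0692 × 263.49 = 281.74 MPa
Soderberg: 1/n_f = τ_a/S_se + τ_m/S_sy = 81.99/411 + 281.74/571 = 0.19949 + 0.49341 = 0.6929
n_f = 1/0.6929 = 1.443

1.44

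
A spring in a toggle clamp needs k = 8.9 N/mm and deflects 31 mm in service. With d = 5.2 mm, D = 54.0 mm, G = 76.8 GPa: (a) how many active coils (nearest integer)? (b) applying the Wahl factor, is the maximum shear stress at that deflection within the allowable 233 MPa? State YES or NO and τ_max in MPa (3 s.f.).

N_a = Gd⁴/(8D³k) = (76.8×10³)(5.2⁴)/(8·54.0³·8.9) = 5.009 → N_a = 5
Actual rate k = Gd⁴/(8D³·5) = 8.9152 N/mm
Working load F = kδ = 8.9152·31 = 276.37 N
C = 54.0/5.2 = 10.3846; K_W = (4C−1)/(4C−4)+0.615/C = 1.1391
τ_max = K_W·8FD/(πd³) = 1.1391·270.28 = 307.89 MPa
τ_max > 233 MPa → exceeds allowable

(a) 5 coils; (b) NO, τ_max = 308 MPa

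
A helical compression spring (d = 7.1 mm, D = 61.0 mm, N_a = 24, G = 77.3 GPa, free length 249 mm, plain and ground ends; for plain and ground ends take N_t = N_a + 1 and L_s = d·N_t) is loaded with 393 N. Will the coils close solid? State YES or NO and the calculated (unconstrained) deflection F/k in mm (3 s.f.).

YES, δ = 87.2 mm

k = Gd⁴/(8D³N_a) = (77.3×10³)(7.1⁴)/(8·61.0³·24) = 4.5074 N/mm
N_t = 25; L_s = 7.1·25 = 177.5 mm; δ_solid = L₀ − L_s = 249 − 177.5 = 71.5 mm
δ = F/k = 393/4.5074 = 87.191 mm
δ ≥ δ_solid → spring goes solid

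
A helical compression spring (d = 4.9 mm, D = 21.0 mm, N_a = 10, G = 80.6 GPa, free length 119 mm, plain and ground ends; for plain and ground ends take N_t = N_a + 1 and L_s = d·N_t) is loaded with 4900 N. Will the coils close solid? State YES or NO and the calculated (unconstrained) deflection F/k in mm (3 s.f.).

k = Gd⁴/(8D³N_a) = (80.6×10³)(4.9⁴)/(8·21.0³·10) = 62.715 N/mm
N_t = 11; L_s = 4.9·11 = 53.9 mm; δ_solid = L₀ − L_s = 119 − 53.9 = 65.1 mm
δ = F/k = 4900/62.715 = 78.131 mm
δ ≥ δ_solid → spring goes solid

YES, δ = 78.1 mm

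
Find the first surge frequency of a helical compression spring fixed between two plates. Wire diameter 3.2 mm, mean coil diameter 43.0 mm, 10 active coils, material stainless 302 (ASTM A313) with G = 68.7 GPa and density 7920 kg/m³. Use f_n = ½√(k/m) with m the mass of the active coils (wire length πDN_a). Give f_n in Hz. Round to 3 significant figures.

k = Gd⁴/(8D³N_a) = (68.7×10³)(3.2⁴)/(8·43.0³·10) = 1.1326 N/mm = 1132.6 N/m
Wire length L = πDN_a = π·43.0·10 = 1350.9 mm
m = ρ·(πd²/4)·L = 7920 × 8.0425×10⁻⁶ m² × 1.3509 m = 0.086047 kg
f_n = ½√(k/m) = 0.5·√(1132.6/0.086047) = 0.5·√(13162) = 57.363 Hz

57.4 Hz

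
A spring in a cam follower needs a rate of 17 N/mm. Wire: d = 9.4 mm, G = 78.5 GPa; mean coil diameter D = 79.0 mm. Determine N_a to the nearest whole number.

N_a = Gd⁴/(8D³k) = (78.5×10³ × 9.4⁴)/(8 × 79.0³ × 17)
    = 6.12888e+08 / 6.70533e+07 = 9.14 → 9 coils

9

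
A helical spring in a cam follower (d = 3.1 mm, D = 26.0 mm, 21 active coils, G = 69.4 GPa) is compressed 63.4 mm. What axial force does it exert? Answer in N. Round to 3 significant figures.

k = Gd⁴/(8D³N_a) = (69.4×10³)(3.1⁴)/(8·26.0³·21) = 2.1706 N/mm
F = k·δ = 2.1706 × 63.4 = 137.62 N

138 N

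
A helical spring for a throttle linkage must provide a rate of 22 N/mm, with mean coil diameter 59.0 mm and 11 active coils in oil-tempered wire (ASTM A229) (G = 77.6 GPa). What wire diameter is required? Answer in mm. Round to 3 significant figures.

8.46 mm

d = (8D³N_a·k / G)^(1/4) = (8·59.0³·11·22 / (77.6×10³))^0.25
  = (5123.9)^0.25 = 8.4606 mm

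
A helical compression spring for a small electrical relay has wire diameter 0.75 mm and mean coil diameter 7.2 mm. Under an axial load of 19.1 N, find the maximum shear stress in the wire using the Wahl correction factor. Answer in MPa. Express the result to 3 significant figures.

956 MPa

Spring index C = D/d = 7.2/0.75 = 9.6000
K_W = (4C−1)/(4C−4) + 0.615/C = 37.400/34.400 + 0.0641 = 1.1513
τ₀ = 8FD/(πd³) = 8·19.1·7.2/(π·0.75³) = 1100.16/1.3254 = 830.08 MPa
τ_max = K·τ₀ = 1.1513 × 830.08 = 955.65 MPa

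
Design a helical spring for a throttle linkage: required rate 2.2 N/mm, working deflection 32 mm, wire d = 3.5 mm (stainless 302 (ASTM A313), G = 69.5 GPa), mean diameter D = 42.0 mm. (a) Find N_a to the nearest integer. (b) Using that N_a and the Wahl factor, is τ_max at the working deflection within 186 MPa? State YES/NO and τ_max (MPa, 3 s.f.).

(a) 8 coils; (b) NO, τ_max = 197 MPa

N_a = Gd⁴/(8D³k) = (69.5×10³)(3.5⁴)/(8·42.0³·2.2) = 7.998 → N_a = 8
Actual rate k = Gd⁴/(8D³·8) = 2.1995 N/mm
Working load F = kδ = 2.1995·32 = 70.385 N
C = 42.0/3.5 = 12.0000; K_W = (4C−1)/(4C−4)+0.615/C = 1.1194
τ_max = K_W·8FD/(πd³) = 1.1194·175.58 = 196.55 MPa
τ_max > 186 MPa → exceeds allowable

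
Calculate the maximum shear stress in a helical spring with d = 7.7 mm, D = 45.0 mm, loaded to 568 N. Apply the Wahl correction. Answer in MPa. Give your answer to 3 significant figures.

180 MPa

Spring index C = D/d = 45.0/7.7 = 5.8442
K_W = (4C−1)/(4C−4) + 0.615/C = 22.377/19.377 + 0.1052 = 1.2601
τ₀ = 8FD/(πd³) = 8·568·45.0/(π·7.7³) = 204480/1434.2 = 142.57 MPa
τ_max = K·τ₀ = 1.2601 × 142.57 = 179.65 MPa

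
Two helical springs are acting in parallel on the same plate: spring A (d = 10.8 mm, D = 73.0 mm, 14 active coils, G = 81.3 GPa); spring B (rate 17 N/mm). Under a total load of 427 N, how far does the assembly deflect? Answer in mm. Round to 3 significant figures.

10.1 mm

k_A = Gd⁴/(8D³N_a) = (81.3×10³)(10.8⁴)/(8·73.0³·14) = 25.386 N/mm
Parallel: k_eq = 25.386 + 17 = 42.386 N/mm
δ = F/k_eq = 427/42.386 = 10.074 mm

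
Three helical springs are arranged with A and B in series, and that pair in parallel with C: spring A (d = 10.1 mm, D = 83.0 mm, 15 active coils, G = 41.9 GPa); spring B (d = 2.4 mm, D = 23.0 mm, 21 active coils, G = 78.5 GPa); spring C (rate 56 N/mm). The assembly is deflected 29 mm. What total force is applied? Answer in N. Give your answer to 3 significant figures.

k_A = Gd⁴/(8D³N_a) = (41.9×10³)(10.1⁴)/(8·83.0³·15) = 6.3545 N/mm
k_B = Gd⁴/(8D³N_a) = (78.5×10³)(2.4⁴)/(8·23.0³·21) = 1.2742 N/mm
Springs A,B series: k_AB = 1/(1/6.3545+1/1.2742) = 1.0613 N/mm; parallel with C: k_eq = 1.0613+56 = 57.061 N/mm
F = k_eq·δ = 57.061·29 = 1654.8 N

1650 N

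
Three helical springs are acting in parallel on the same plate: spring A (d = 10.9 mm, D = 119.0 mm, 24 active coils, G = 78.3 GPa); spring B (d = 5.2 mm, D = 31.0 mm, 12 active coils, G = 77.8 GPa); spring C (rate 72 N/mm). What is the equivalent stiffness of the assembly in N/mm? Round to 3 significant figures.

k_A = Gd⁴/(8D³N_a) = (78.3×10³)(10.9⁴)/(8·119.0³·24) = 3.4161 N/mm
k_B = Gd⁴/(8D³N_a) = (77.8×10³)(5.2⁴)/(8·31.0³·12) = 19.89 N/mm
Parallel: k_eq = 3.4161 + 19.89 + 72 = 95.306 N/mm

95.3 N/mm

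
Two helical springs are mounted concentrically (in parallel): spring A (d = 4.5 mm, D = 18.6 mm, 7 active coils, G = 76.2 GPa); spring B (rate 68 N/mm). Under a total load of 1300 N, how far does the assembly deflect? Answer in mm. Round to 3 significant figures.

k_A = Gd⁴/(8D³N_a) = (76.2×10³)(4.5⁴)/(8·18.6³·7) = 86.712 N/mm
Parallel: k_eq = 86.712 + 68 = 154.71 N/mm
δ = F/k_eq = 1300/154.71 = 8.4027 mm

8.40 mm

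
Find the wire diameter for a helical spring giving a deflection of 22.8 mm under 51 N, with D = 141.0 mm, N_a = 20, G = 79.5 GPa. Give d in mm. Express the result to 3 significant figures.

Required rate k = F/δ = 51/22.8 = 2.2368 N/mm
d = (8D³N_a·k / G)^(1/4) = (8·141.0³·20·2.2368 / (79.5×10³))^0.25
  = (12620)^0.25 = 10.5989 mm

10.6 mm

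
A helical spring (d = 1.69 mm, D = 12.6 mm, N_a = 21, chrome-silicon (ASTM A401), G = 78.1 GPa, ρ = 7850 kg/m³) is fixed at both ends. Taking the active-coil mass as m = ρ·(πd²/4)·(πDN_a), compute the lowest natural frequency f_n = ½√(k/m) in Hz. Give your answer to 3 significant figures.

k = Gd⁴/(8D³N_a) = (78.1×10³)(1.69⁴)/(8·12.6³·21) = 1.8957 N/mm = 1895.7 N/m
Wire length L = πDN_a = π·12.6·21 = 831.27 mm
m = ρ·(πd²/4)·L = 7850 × 2.2432×10⁻⁶ m² × 0.83127 m = 0.014638 kg
f_n = ½√(k/m) = 0.5·√(1895.7/0.014638) = 0.5·√(1.2951e+05) = 179.94 Hz

180 Hz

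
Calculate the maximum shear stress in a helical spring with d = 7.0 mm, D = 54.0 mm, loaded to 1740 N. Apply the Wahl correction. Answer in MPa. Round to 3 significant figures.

831 MPa

Spring index C = D/d = 54.0/7.0 = 7.7143
K_W = (4C−1)/(4C−4) + 0.615/C = 29.857/26.857 + 0.0797 = 1.1914
τ₀ = 8FD/(πd³) = 8·1740·54.0/(π·7.0³) = 751680/1077.6 = 697.57 MPa
τ_max = K·τ₀ = 1.1914 × 697.57 = 831.1 MPa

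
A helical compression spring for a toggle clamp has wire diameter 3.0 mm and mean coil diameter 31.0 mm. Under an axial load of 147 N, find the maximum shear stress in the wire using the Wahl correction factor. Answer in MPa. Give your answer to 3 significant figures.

490 MPa

Spring index C = D/d = 31.0/3.0 = 10.3333
K_W = (4C−1)/(4C−4) + 0.615/C = 40.333/37.333 + 0.0595 = 1.1399
τ₀ = 8FD/(πd³) = 8·147·31.0/(π·3.0³) = 36456/84.823 = 429.79 MPa
τ_max = K·τ₀ = 1.1399 × 429.79 = 489.91 MPa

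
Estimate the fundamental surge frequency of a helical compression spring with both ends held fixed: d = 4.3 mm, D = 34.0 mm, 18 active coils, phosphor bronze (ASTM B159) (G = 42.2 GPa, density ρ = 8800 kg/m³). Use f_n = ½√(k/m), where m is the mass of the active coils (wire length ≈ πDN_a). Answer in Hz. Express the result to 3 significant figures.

k = Gd⁴/(8D³N_a) = (42.2×10³)(4.3⁴)/(8·34.0³·18) = 2.5491 N/mm = 2549.1 N/m
Wire length L = πDN_a = π·34.0·18 = 1922.7 mm
m = ρ·(πd²/4)·L = 8800 × 14.522×10⁻⁶ m² × 1.9227 m = 0.2457 kg
f_n = ½√(k/m) = 0.5·√(2549.1/0.2457) = 0.5·√(10375) = 50.928 Hz

50.9 Hz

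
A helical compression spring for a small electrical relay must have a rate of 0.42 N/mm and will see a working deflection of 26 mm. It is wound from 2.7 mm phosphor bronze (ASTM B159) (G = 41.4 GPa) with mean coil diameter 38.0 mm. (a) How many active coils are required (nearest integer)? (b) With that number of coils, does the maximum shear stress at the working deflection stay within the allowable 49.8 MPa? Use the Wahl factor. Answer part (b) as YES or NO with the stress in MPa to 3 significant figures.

(a) 12 coils; (b) NO, τ_max = 58.8 MPa

N_a = Gd⁴/(8D³k) = (41.4×10³)(2.7⁴)/(8·38.0³·0.42) = 11.93 → N_a = 12
Actual rate k = Gd⁴/(8D³·12) = 0.41767 N/mm
Working load F = kδ = 0.41767·26 = 10.859 N
C = 38.0/2.7 = 14.0741; K_W = (4C−1)/(4C−4)+0.615/C = 1.1011
τ_max = K_W·8FD/(πd³) = 1.1011·53.387 = 58.783 MPa
τ_max > 49.8 MPa → exceeds allowable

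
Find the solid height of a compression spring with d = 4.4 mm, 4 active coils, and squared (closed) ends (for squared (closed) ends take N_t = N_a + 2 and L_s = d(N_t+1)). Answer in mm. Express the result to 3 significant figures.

squared (closed) ends: N_t = N_a + 2 = 4 + 2 = 6
L_s = d·(N_t+1) = 4.4 × 7 = 30.8 mm

30.8 mm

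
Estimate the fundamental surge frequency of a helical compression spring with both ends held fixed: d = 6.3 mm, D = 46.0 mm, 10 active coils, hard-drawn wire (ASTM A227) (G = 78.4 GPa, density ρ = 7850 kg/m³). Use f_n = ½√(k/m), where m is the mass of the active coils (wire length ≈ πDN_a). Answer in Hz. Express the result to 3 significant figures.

106 Hz

k = Gd⁴/(8D³N_a) = (78.4×10³)(6.3⁴)/(8·46.0³·10) = 15.86 N/mm = 15860 N/m
Wire length L = πDN_a = π·46.0·10 = 1445.1 mm
m = ρ·(πd²/4)·L = 7850 × 31.172×10⁻⁶ m² × 1.4451 m = 0.35363 kg
f_n = ½√(k/m) = 0.5·√(15860/0.35363) = 0.5·√(44850) = 105.89 Hz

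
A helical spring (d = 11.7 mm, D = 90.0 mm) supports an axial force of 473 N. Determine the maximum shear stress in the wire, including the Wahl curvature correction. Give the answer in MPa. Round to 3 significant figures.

80.7 MPa

Spring index C = D/d = 90.0/11.7 = 7.6923
K_W = (4C−1)/(4C−4) + 0.615/C = 29.769/26.769 + 0.0799 = 1.1920
τ₀ = 8FD/(πd³) = 8·473·90.0/(π·11.7³) = 340560/5031.6 = 67.684 MPa
τ_max = K·τ₀ = 1.1920 × 67.684 = 80.681 MPa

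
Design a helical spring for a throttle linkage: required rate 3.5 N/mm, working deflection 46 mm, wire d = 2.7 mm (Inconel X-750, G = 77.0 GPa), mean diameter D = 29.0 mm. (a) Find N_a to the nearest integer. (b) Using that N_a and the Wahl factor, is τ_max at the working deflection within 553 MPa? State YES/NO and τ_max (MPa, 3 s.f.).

N_a = Gd⁴/(8D³k) = (77.0×10³)(2.7⁴)/(8·29.0³·3.5) = 5.992 → N_a = 6
Actual rate k = Gd⁴/(8D³·6) = 3.4955 N/mm
Working load F = kδ = 3.4955·46 = 160.79 N
C = 29.0/2.7 = 10.7407; K_W = (4C−1)/(4C−4)+0.615/C = 1.1343
τ_max = K_W·8FD/(πd³) = 1.1343·603.27 = 684.27 MPa
τ_max > 553 MPa → exceeds allowable

(a) 6 coils; (b) NO, τ_max = 684 MPa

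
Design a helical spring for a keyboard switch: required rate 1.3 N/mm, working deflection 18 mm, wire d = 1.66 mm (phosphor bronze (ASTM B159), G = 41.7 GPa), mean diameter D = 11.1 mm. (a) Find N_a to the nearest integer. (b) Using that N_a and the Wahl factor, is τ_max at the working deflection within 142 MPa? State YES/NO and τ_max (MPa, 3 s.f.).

(a) 22 coils; (b) NO, τ_max = 179 MPa

N_a = Gd⁴/(8D³k) = (41.7×10³)(1.66⁴)/(8·11.1³·1.3) = 22.26 → N_a = 22
Actual rate k = Gd⁴/(8D³·22) = 1.3155 N/mm
Working load F = kδ = 1.3155·18 = 23.679 N
C = 11.1/1.66 = 6.6867; K_W = (4C−1)/(4C−4)+0.615/C = 1.2239
τ_max = K_W·8FD/(πd³) = 1.2239·146.32 = 179.07 MPa
τ_max > 142 MPa → exceeds allowable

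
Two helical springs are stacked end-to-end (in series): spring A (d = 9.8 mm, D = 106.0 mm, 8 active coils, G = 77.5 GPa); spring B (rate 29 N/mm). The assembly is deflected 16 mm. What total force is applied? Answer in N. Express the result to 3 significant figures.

113 N

k_A = Gd⁴/(8D³N_a) = (77.5×10³)(9.8⁴)/(8·106.0³·8) = 9.378 N/mm
Series: 1/k_eq = 1/9.378 + 1/29 = 0.14112; k_eq = 7.0864 N/mm
F = k_eq·δ = 7.0864·16 = 113.38 N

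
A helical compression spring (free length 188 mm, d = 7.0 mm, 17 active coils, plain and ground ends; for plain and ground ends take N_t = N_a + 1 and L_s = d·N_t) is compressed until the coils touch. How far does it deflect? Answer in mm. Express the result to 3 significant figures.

62.0 mm

N_t = 18; L_s = 7.0·18 = 126 mm
δ_solid = L₀ − L_s = 188 − 126 = 62 mm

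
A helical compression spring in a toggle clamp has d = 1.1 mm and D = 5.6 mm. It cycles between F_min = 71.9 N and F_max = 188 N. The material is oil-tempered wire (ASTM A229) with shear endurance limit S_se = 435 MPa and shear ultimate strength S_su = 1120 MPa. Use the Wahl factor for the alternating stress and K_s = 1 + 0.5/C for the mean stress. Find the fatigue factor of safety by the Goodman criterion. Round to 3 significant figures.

C = D/d = 5.6/1.1 = 5.0909; K_W = (4C−1)/(4C−4)+0.615/C = 1.3041; K_s = 1+0.5/C = 1.0982
F_a = (F_max−F_min)/2 = 58.05 N; F_m = (F_max+F_min)/2 = 129.95 N
τ_a = K_W·8F_aD/(πd³) = 1.3041 × 621.95 = 811.1 MPa
τ_m = K_s·8F_mD/(πd³) = 1.0982 × 1392.3 = 1529 MPa
Goodman: 1/n_f = τ_a/S_se + τ_m/S_su = 811.1/435 + 1529/1120 = 1.86460 + 1.36520 = 3.2298
n_f = 1/3.2298 = 0.3096

0.310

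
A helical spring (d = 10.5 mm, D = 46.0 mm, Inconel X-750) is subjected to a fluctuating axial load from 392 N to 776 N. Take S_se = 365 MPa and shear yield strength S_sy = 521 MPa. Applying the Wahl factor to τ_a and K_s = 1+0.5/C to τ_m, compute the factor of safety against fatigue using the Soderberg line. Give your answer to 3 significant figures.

C = D/d = 46.0/10.5 = 4.3810; K_W = (4C−1)/(4C−4)+0.615/C = 1.3622; K_s = 1+0.5/C = 1.1141
F_a = (F_max−F_min)/2 = 192 N; F_m = (F_max+F_min)/2 = 584 N
τ_a = K_W·8F_aD/(πd³) = 1.3622 × 19.428 = 26.465 MPa
τ_m = K_s·8F_mD/(πd³) = 1.1141 × 59.094 = 65.838 MPa
Soderberg: 1/n_f = τ_a/S_se + τ_m/S_sy = 26.465/365 + 65.838/521 = 0.07251 + 0.12637 = 0.19888
n_f = 1/0.19888 = 5.028

5.03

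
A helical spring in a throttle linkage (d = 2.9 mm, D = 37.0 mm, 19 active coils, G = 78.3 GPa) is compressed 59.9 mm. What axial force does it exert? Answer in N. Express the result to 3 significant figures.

43.1 N

k = Gd⁴/(8D³N_a) = (78.3×10³)(2.9⁴)/(8·37.0³·19) = 0.71929 N/mm
F = k·δ = 0.71929 × 59.9 = 43.086 N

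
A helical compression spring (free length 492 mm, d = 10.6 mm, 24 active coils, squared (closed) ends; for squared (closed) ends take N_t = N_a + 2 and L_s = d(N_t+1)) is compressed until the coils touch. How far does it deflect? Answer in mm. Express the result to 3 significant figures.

N_t = 26; L_s = 10.6·27 = 286.2 mm
δ_solid = L₀ − L_s = 492 − 286.2 = 205.8 mm

206 mm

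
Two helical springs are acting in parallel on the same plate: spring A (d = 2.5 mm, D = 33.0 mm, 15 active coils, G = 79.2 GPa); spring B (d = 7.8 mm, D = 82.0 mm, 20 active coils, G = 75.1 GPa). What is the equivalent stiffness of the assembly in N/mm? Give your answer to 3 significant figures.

3.87 N/mm

k_A = Gd⁴/(8D³N_a) = (79.2×10³)(2.5⁴)/(8·33.0³·15) = 0.7174 N/mm
k_B = Gd⁴/(8D³N_a) = (75.1×10³)(7.8⁴)/(8·82.0³·20) = 3.1511 N/mm
Parallel: k_eq = 0.7174 + 3.1511 = 3.8685 N/mm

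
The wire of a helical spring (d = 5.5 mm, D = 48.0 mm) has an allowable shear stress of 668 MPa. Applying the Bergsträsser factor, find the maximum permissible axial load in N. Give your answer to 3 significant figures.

C = D/d = 48.0/5.5 = 8.7273
K_B = (4C+2)/(4C−3) = 36.909/31.909 = 1.1567
τ_max = K·8FD/(πd³) → F_max = τ_allow·πd³/(8DK)
F_max = 668·π·5.5³/(8·48.0·1.1567) = 3.4915e+05/444.17 = 786.08 N

786 N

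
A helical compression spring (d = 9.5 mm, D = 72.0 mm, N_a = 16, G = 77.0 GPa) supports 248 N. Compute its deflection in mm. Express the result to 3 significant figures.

18.9 mm

k = Gd⁴/(8D³N_a) = (77.0×10³)(9.5⁴)/(8·72.0³·16) = 13.127 N/mm
δ = F/k = 248 / 13.127 = 18.892 mm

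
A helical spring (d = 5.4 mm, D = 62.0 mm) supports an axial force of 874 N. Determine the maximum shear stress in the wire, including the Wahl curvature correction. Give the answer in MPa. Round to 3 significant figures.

Spring index C = D/d = 62.0/5.4 = 11.4815
K_W = (4C−1)/(4C−4) + 0.615/C = 44.926/41.926 + 0.0536 = 1.1251
τ₀ = 8FD/(πd³) = 8·874·62.0/(π·5.4³) = 433504/494.69 = 876.32 MPa
τ_max = K·τ₀ = 1.1251 × 876.32 = 985.96 MPa

986 MPa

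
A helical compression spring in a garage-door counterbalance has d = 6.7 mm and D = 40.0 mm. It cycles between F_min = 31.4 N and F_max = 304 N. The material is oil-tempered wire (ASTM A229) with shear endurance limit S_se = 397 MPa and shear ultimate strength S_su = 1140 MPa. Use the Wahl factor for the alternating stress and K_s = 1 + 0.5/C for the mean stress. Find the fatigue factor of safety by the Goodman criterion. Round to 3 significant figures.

5.01

C = D/d = 40.0/6.7 = 5.9701; K_W = (4C−1)/(4C−4)+0.615/C = 1.2539; K_s = 1+0.5/C = 1.0837
F_a = (F_max−F_min)/2 = 136.3 N; F_m = (F_max+F_min)/2 = 167.7 N
τ_a = K_W·8F_aD/(πd³) = 1.2539 × 46.161 = 57.881 MPa
τ_m = K_s·8F_mD/(πd³) = 1.0837 × 56.795 = 61.551 MPa
Goodman: 1/n_f = τ_a/S_se + τ_m/S_su = 57.881/397 + 61.551/1140 = 0.14580 + 0.05399 = 0.19979
n_f = 1/0.19979 = 5.005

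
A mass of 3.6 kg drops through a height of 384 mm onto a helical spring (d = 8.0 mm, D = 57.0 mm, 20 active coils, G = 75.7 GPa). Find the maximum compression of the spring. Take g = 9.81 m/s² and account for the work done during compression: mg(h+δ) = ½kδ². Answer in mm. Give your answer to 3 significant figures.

54.4 mm

k = Gd⁴/(8D³N_a) = (75.7×10³)(8.0⁴)/(8·57.0³·20) = 10.464 N/mm
W = mg = 3.6 × 9.81 = 35.316 N
½kδ² − Wδ − Wh = 0 → δ = (W + √(W² + 2kWh))/k
δ = (35.316 + √(1247.2 + 283821))/10.464 = (35.316 + 533.92)/10.464 = 54.398 mm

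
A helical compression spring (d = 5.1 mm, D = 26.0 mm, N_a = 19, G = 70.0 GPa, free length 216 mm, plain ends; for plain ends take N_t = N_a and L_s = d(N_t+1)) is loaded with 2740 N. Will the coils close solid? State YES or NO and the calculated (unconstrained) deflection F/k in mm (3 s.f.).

YES, δ = 155 mm

k = Gd⁴/(8D³N_a) = (70.0×10³)(5.1⁴)/(8·26.0³·19) = 17.726 N/mm
N_t = 19; L_s = 5.1·20 = 102 mm; δ_solid = L₀ − L_s = 216 − 102 = 114 mm
δ = F/k = 2740/17.726 = 154.57 mm
δ ≥ δ_solid → spring goes solid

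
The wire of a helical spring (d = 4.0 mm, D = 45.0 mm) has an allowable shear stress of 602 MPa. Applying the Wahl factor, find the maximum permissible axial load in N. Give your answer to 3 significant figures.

C = D/d = 45.0/4.0 = 11.2500
K_W = (4C−1)/(4C−4) + 0.615/C = 44.000/41.000 + 0.0547 = 1.1278
τ_max = K·8FD/(πd³) → F_max = τ_allow·πd³/(8DK)
F_max = 602·π·4.0³/(8·45.0·1.1278) = 1.2104e+05/406.02 = 298.11 N

298 N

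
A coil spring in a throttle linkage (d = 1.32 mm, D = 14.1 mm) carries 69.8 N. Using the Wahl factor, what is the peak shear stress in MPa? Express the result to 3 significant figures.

Spring index C = D/d = 14.1/1.32 = 10.6818
K_W = (4C−1)/(4C−4) + 0.615/C = 41.727/38.727 + 0.0576 = 1.1350
τ₀ = 8FD/(πd³) = 8·69.8·14.1/(π·1.32³) = 7873.44/7.2256 = 1089.7 MPa
τ_max = K·τ₀ = 1.1350 × 1089.7 = 1236.8 MPa

1240 MPa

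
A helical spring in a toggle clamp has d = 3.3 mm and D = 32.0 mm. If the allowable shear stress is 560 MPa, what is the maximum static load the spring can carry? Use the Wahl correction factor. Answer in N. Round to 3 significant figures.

215 N

C = D/d = 32.0/3.3 = 9.6970
K_W = (4C−1)/(4C−4) + 0.615/C = 37.788/34.788 + 0.0634 = 1.1497
τ_max = K·8FD/(πd³) → F_max = τ_allow·πd³/(8DK)
F_max = 560·π·3.3³/(8·32.0·1.1497) = 63224/294.31 = 214.82 N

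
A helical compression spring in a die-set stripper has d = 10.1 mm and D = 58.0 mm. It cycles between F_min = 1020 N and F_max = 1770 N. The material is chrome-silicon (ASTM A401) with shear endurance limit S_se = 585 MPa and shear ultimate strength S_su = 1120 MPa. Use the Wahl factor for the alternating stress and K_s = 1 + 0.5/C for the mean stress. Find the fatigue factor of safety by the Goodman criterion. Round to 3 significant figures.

C = D/d = 58.0/10.1 = 5.7426; K_W = (4C−1)/(4C−4)+0.615/C = 1.2652; K_s = 1+0.5/C = 1.0871
F_a = (F_max−F_min)/2 = 375 N; F_m = (F_max+F_min)/2 = 1395 N
τ_a = K_W·8F_aD/(πd³) = 1.2652 × 53.757 = 68.015 MPa
τ_m = K_s·8F_mD/(πd³) = 1.0871 × 199.98 = 217.39 MPa
Goodman: 1/n_f = τ_a/S_se + τ_m/S_su = 68.015/585 + 217.39/1120 = 0.11627 + 0.19410 = 0.31036
n_f = 1/0.31036 = 3.222

3.22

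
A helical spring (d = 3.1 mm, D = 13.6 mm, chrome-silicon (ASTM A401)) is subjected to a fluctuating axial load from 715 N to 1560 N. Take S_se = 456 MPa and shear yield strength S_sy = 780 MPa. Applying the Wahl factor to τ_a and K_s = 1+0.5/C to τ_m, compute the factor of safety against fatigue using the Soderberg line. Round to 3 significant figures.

0.298

C = D/d = 13.6/3.1 = 4.3871; K_W = (4C−1)/(4C−4)+0.615/C = 1.3616; K_s = 1+0.5/C = 1.1140
F_a = (F_max−F_min)/2 = 422.5 N; F_m = (F_max+F_min)/2 = 1137.5 N
τ_a = K_W·8F_aD/(πd³) = 1.3616 × 491.16 = 668.77 MPa
τ_m = K_s·8F_mD/(πd³) = 1.1140 × 1322.3 = 1473.1 MPa
Soderberg: 1/n_f = τ_a/S_se + τ_m/S_sy = 668.77/456 + 1473.1/780 = 1.46659 + 1.88853 = 3.3551
n_f = 1/3.3551 = 0.2981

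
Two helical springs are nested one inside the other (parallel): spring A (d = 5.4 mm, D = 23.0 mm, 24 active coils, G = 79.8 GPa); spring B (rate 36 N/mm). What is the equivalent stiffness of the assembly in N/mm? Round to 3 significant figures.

65.0 N/mm

k_A = Gd⁴/(8D³N_a) = (79.8×10³)(5.4⁴)/(8·23.0³·24) = 29.046 N/mm
Parallel: k_eq = 29.046 + 36 = 65.046 N/mm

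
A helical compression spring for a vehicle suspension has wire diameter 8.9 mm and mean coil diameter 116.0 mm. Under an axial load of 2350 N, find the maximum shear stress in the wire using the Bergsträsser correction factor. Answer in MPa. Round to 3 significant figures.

1080 MPa

Spring index C = D/d = 116.0/8.9 = 13.0337
K_B = (4C+2)/(4C−3) = 54.135/49.135 = 1.1018
τ₀ = 8FD/(πd³) = 8·2350·116.0/(π·8.9³) = 2.1808e+06/2214.7 = 984.68 MPa
τ_max = K·τ₀ = 1.1018 × 984.68 = 1084.9 MPa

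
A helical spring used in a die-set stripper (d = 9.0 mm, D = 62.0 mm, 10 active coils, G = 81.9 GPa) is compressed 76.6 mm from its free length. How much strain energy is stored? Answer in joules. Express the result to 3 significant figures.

k = Gd⁴/(8D³N_a) = (81.9×10³)(9.0⁴)/(8·62.0³·10) = 28.183 N/mm
U = ½kδ² = 0.5 × 28.183 × 76.6² = 82683 N·mm = 82.683 J

82.7 J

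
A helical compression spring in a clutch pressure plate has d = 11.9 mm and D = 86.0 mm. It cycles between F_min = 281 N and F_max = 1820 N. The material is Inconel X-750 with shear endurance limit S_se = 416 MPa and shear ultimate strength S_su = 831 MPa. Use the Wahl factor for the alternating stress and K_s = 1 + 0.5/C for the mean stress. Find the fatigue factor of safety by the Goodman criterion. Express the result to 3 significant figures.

C = D/d = 86.0/11.9 = 7.2269; K_W = (4C−1)/(4C−4)+0.615/C = 1.2055; K_s = 1+0.5/C = 1.0692
F_a = (F_max−F_min)/2 = 769.5 N; F_m = (F_max+F_min)/2 = 1050.5 N
τ_a = K_W·8F_aD/(πd³) = 1.2055 × 100 = 120.56 MPa
τ_m = K_s·8F_mD/(πd³) = 1.0692 × 136.52 = 145.96 MPa
Goodman: 1/n_f = τ_a/S_se + τ_m/S_su = 120.56/416 + 145.96/831 = 0.28980 + 0.17565 = 0.46545
n_f = 1/0.46545 = 2.148

2.15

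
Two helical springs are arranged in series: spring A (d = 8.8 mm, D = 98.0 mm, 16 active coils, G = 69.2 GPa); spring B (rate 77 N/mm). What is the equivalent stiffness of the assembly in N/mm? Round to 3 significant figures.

3.30 N/mm

k_A = Gd⁴/(8D³N_a) = (69.2×10³)(8.8⁴)/(8·98.0³·16) = 3.4447 N/mm
Series: 1/k_eq = 1/3.4447 + 1/77 = 0.30329; k_eq = 3.2972 N/mm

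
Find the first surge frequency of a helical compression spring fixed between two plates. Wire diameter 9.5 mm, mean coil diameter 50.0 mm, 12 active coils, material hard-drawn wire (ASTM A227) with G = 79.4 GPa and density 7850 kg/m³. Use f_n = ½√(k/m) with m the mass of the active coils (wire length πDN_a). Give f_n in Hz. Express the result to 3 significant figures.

113 Hz

k = Gd⁴/(8D³N_a) = (79.4×10³)(9.5⁴)/(8·50.0³·12) = 53.893 N/mm = 53893 N/m
Wire length L = πDN_a = π·50.0·12 = 1885 mm
m = ρ·(πd²/4)·L = 7850 × 70.882×10⁻⁶ m² × 1.885 m = 1.0488 kg
f_n = ½√(k/m) = 0.5·√(53893/1.0488) = 0.5·√(51384) = 113.34 Hz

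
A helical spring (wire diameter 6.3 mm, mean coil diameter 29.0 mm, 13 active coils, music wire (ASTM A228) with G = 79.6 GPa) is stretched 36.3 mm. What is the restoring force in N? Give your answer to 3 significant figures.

k = Gd⁴/(8D³N_a) = (79.6×10³)(6.3⁴)/(8·29.0³·13) = 49.437 N/mm
F = k·δ = 49.437 × 36.3 = 1794.5 N

1790 N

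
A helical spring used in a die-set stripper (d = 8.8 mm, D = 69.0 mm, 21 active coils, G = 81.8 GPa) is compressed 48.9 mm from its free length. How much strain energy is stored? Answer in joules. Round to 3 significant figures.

k = Gd⁴/(8D³N_a) = (81.8×10³)(8.8⁴)/(8·69.0³·21) = 8.8885 N/mm
U = ½kδ² = 0.5 × 8.8885 × 48.9² = 10627 N·mm = 10.627 J

10.6 J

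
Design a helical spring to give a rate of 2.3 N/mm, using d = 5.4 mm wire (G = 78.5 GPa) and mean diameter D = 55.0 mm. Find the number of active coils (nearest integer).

N_a = Gd⁴/(8D³k) = (78.5×10³ × 5.4⁴)/(8 × 55.0³ × 2.3)
    = 6.6749e+07 / 3.0613e+06 = 21.8 → 22 coils

22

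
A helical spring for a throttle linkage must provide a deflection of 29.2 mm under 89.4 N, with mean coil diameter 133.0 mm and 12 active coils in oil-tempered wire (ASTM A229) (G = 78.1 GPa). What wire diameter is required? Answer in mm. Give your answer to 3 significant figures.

9.70 mm

Required rate k = F/δ = 89.4/29.2 = 3.0616 N/mm
d = (8D³N_a·k / G)^(1/4) = (8·133.0³·12·3.0616 / (78.1×10³))^0.25
  = (8853.8)^0.25 = 9.7002 mm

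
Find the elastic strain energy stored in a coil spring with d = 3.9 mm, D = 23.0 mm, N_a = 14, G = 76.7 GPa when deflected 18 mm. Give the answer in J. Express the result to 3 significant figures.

k = Gd⁴/(8D³N_a) = (76.7×10³)(3.9⁴)/(8·23.0³·14) = 13.021 N/mm
U = ½kδ² = 0.5 × 13.021 × 18² = 2109.4 N·mm = 2.1094 J

2.11 J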